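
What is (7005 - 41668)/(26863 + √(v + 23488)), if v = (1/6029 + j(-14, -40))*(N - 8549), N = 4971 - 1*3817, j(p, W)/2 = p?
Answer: -5613916426901/4349261649804 + 34663*√8380108010413/4349261649804 ≈ -1.2677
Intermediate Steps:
j(p, W) = 2*p
N = 1154 (N = 4971 - 3817 = 1154)
v = 1248357345/6029 (v = (1/6029 + 2*(-14))*(1154 - 8549) = (1/6029 - 28)*(-7395) = -168811/6029*(-7395) = 1248357345/6029 ≈ 2.0706e+5)
(7005 - 41668)/(26863 + √(v + 23488)) = (7005 - 41668)/(26863 + √(1248357345/6029 + 23488)) = -34663/(26863 + √(1389966497/6029)) = -34663/(26863 + √8380108010413/6029)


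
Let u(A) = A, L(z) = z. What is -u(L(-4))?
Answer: 4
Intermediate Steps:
-u(L(-4)) = -1*(-4) = 4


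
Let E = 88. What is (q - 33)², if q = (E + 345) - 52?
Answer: 121104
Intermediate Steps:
q = 381 (q = (88 + 345) - 52 = 433 - 52 = 381)
(q - 33)² = (381 - 33)² = 348² = 121104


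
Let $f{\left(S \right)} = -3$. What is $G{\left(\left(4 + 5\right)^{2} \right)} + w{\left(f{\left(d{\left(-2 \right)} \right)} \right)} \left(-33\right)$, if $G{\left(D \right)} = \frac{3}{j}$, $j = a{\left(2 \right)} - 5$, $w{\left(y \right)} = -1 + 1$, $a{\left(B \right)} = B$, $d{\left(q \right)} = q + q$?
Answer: $-1$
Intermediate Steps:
$d{\left(q \right)} = 2 q$
$w{\left(y \right)} = 0$
$j = -3$ ($j = 2 - 5 = -3$)
$G{\left(D \right)} = -1$ ($G{\left(D \right)} = \frac{3}{-3} = 3 \left(- \frac{1}{3}\right) = -1$)
$G{\left(\left(4 + 5\right)^{2} \right)} + w{\left(f{\left(d{\left(-2 \right)} \right)} \right)} \left(-33\right) = -1 + 0 \left(-33\right) = -1 + 0 = -1$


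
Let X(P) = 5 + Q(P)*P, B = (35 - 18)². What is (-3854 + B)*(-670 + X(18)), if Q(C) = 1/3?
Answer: 2349335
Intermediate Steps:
B = 289 (B = 17² = 289)
Q(C) = ⅓
X(P) = 5 + P/3
(-3854 + B)*(-670 + X(18)) = (-3854 + 289)*(-670 + (5 + (⅓)*18)) = -3565*(-670 + (5 + 6)) = -3565*(-670 + 11) = -3565*(-659) = 2349335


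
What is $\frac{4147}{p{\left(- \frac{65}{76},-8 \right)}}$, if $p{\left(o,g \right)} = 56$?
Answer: $\frac{4147}{56} \approx 74.054$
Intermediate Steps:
$\frac{4147}{p{\left(- \frac{65}{76},-8 \right)}} = \frac{4147}{56}$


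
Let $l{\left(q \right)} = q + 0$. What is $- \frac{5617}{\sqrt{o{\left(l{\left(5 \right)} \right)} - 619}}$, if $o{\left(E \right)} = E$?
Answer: $\frac{5617 i \sqrt{614}}{614} \approx 226.68 i$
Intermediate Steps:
$l{\left(q \right)} = q$
$- \frac{5617}{\sqrt{o{\left(l{\left(5 \right)} \right)} - 619}} = - \frac{5617}{\sqrt{5 - 619}} = - \frac{5617}{\sqrt{-614}} = - \frac{5617}{i \sqrt{614}} = - 5617 \left(- \frac{i \sqrt{614}}{614}\right) = \frac{5617 i \sqrt{614}}{614}$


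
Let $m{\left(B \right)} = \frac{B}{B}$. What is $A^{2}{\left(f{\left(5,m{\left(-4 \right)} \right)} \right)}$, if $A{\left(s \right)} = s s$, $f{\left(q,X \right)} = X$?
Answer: $1$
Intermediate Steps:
$m{\left(B \right)} = 1$
$A{\left(s \right)} = s^{2}$
$A^{2}{\left(f{\left(5,m{\left(-4 \right)} \right)} \right)} = \left(1^{2}\right)^{2} = 1^{2} = 1$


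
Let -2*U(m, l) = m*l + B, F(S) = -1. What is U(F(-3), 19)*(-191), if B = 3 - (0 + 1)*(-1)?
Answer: -2865/2 ≈ -1432.5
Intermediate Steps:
B = 4 (B = 3 - (-1) = 3 - 1*(-1) = 3 + 1 = 4)
U(m, l) = -2 - l*m/2 (U(m, l) = -(m*l + 4)/2 = -(l*m + 4)/2 = -(4 + l*m)/2 = -2 - l*m/2)
U(F(-3), 19)*(-191) = (-2 - ½*19*(-1))*(-191) = (-2 + 19/2)*(-191) = (15/2)*(-191) = -2865/2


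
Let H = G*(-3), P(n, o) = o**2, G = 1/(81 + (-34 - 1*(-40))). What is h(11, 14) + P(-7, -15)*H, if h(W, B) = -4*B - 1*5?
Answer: -1994/29 ≈ -68.759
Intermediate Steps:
G = 1/87 (G = 1/(81 + (-34 + 40)) = 1/(81 + 6) = 1/87 ≈ 0.011494)
h(W, B) = -5 - 4*B (h(W, B) = -4*B - 5 = -5 - 4*B)
H = -1/29 (H = (1/87)*(-3) = -1/29 ≈ -0.034483)
h(11, 14) + P(-7, -15)*H = (-5 - 4*14) + (-15)**2*(-1/29) = (-5 - 56) + 225*(-1/29) = -61 - 225/29 = -1994/29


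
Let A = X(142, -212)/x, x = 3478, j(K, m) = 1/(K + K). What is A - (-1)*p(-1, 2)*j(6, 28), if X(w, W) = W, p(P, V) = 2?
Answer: 1103/10434 ≈ 0.10571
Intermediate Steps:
j(K, m) = 1/(2*K)
A = -106/1739 (A = -212/3478 = -212*1/3478 = -106/1739 ≈ -0.060955)
A - (-1)*p(-1, 2)*j(6, 28) = -106/1739 - (-1)*2*((½)/6) = -106/1739 - (-1)*2*((½)*(⅙)) = -106/1739 - (-1)*2*(1/12) = -106/1739 - (-1)/6 = -106/1739 - 1*(-⅙) = -106/1739 + ⅙ = 1103/10434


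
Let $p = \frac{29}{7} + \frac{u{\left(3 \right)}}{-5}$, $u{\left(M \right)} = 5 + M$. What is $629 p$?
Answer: $\frac{55981}{35} \approx 1599.5$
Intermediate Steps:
$p = \frac{89}{35}$ ($p = \frac{29}{7} + \frac{5 + 3}{-5} = 29 \cdot \frac{1}{7} + 8 \left(- \frac{1}{5}\right) = \frac{29}{7} - \frac{8}{5} = \frac{89}{35} \approx 2.5429$)
$629 p = 629 \cdot \frac{89}{35} = \frac{55981}{35}$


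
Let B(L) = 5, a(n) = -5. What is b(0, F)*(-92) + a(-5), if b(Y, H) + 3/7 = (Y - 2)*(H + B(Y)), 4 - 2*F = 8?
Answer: 4105/7 ≈ 586.43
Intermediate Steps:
F = -2 (F = 2 - ½*8 = 2 - 4 = -2)
b(Y, H) = -3/7 + (-2 + Y)*(5 + H) (b(Y, H) = -3/7 + (Y - 2)*(H + 5) = -3/7 + (-2 + Y)*(5 + H))
b(0, F)*(-92) + a(-5) = (-73/7 - 2*(-2) + 5*0 - 2*0)*(-92) - 5 = (-73/7 + 4 + 0 + 0)*(-92) - 5 = -45/7*(-92) - 5 = 4140/7 - 5 = 4105/7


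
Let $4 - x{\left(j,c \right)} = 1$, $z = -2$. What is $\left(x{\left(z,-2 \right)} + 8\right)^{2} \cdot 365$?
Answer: $44165$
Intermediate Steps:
$x{\left(j,c \right)} = 3$ ($x{\left(j,c \right)} = 4 - 1 = 3$)
$\left(x{\left(z,-2 \right)} + 8\right)^{2} \cdot 365 = \left(3 + 8\right)^{2} \cdot 365 = 11^{2} \cdot 365 = 121 \cdot 365 = 44165$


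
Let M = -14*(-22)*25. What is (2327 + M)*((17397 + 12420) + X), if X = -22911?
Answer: 69246462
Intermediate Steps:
M = 7700 (M = 308*25 = 7700)
(2327 + M)*((17397 + 12420) + X) = (2327 + 7700)*((17397 + 12420) - 22911) = 10027*(29817 - 22911) = 10027*6906 = 69246462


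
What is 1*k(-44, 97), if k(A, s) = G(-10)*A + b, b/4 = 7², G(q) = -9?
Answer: 592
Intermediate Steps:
b = 196 (b = 4*7² = 4*49 = 196)
k(A, s) = 196 - 9*A (k(A, s) = -9*A + 196 = 196 - 9*A)
1*k(-44, 97) = 1*(196 - 9*(-44)) = 1*(196 + 396) = 1*592 = 592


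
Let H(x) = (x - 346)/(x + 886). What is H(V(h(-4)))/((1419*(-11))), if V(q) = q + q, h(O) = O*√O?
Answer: 25525/1021416539 + 448*I/278568147 ≈ 2.499e-5 + 1.6082e-6*I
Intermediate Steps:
h(O) = O^(3/2)
V(q) = 2*q
H(x) = (-346 + x)/(886 + x)
H(V(h(-4)))/((1419*(-11))) = ((-346 + 2*(-4)^(3/2))/(886 + 2*(-4)^(3/2)))/((1419*(-11))) = ((-346 + 2*(-8*I))/(886 + 2*(-8*I)))/(-15609) = ((-346 - 16*I)/(886 - 16*I))*(-1/15609) = (((886 + 16*I)/785252)*(-346 - 16*I))*(-1/15609) = ((-346 - 16*I)*(886 + 16*I)/785252)*(-1/15609) = -(-346 - 16*I)*(886 + 16*I)/12256998468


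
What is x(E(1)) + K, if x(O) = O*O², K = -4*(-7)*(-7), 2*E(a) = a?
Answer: -1567/8 ≈ -195.88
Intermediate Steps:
E(a) = a/2
K = -196 (K = 28*(-7) = -196)
x(O) = O³
x(E(1)) + K = ((½)*1)³ - 196 = (½)³ - 196 = ⅛ - 196 = -1567/8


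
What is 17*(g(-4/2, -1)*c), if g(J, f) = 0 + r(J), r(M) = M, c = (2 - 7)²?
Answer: -850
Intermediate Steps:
c = 25 (c = (-5)² = 25)
g(J, f) = J (g(J, f) = 0 + J = J)
17*(g(-4/2, -1)*c) = 17*(-4/2*25) = 17*(-4*½*25) = 17*(-2*25) = 17*(-50) = -850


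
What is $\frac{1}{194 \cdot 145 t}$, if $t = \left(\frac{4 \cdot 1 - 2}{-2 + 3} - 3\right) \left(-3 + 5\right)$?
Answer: $- \frac{1}{56260} \approx -1.7775 \cdot 10^{-5}$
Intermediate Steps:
$t = -2$ ($t = \left(\frac{4 - 2}{1} - 3\right) 2 = \left(2 \cdot 1 - 3\right) 2 = \left(2 - 3\right) 2 = \left(-1\right) 2 = -2$)
$\frac{1}{194 \cdot 145 t} = \frac{1}{194 \cdot 145 \left(-2\right)} = \frac{1}{28130 \left(-2\right)} = \frac{1}{-56260} = - \frac{1}{56260}$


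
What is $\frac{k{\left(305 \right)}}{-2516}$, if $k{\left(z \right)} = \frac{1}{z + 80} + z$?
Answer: $- \frac{58713}{484330} \approx -0.12123$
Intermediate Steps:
$k{\left(z \right)} = z + \frac{1}{80 + z}$ ($k{\left(z \right)} = \frac{1}{80 + z} + z = z + \frac{1}{80 + z}$)
$\frac{k{\left(305 \right)}}{-2516} = \frac{\frac{1}{80 + 305} \left(1 + 305^{2} + 80 \cdot 305\right)}{-2516} = \frac{1 + 93025 + 24400}{385} \left(- \frac{1}{2516}\right) = \frac{1}{385} \cdot 117426 \left(- \frac{1}{2516}\right) = \frac{117426}{385} \left(- \frac{1}{2516}\right) = - \frac{58713}{484330}$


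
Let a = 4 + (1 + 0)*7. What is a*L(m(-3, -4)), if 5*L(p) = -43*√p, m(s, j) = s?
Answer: -473*I*√3/5 ≈ -163.85*I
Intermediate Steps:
L(p) = -43*√p/5 (L(p) = (-43*√p)/5 = -43*√p/5)
a = 11 (a = 4 + 1*7 = 4 + 7 = 11)
a*L(m(-3, -4)) = 11*(-43*I*√3/5) = -473*I*√3/5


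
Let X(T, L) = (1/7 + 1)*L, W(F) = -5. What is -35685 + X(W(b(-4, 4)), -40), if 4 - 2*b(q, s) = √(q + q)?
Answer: -250115/7 ≈ -35731.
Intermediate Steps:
b(q, s) = 2 - √2*√q/2 (b(q, s) = 2 - √(q + q)/2 = 2 - √2*√q/2)
X(T, L) = 8*L/7 (X(T, L) = (⅐ + 1)*L = 8*L/7)
-35685 + X(W(b(-4, 4)), -40) = -35685 + (8/7)*(-40) = -35685 - 320/7 = -250115/7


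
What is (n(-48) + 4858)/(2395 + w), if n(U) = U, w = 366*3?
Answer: 4810/3493 ≈ 1.3770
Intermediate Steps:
w = 1098
(n(-48) + 4858)/(2395 + w) = (-48 + 4858)/(2395 + 1098) = 4810/3493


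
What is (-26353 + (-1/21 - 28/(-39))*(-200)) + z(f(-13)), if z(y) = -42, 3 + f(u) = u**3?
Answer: -2414145/91 ≈ -26529.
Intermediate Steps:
f(u) = -3 + u**3
(-26353 + (-1/21 - 28/(-39))*(-200)) + z(f(-13)) = (-26353 + (-1/21 - 28/(-39))*(-200)) - 42 = (-26353 + (-1*1/21 - 28*(-1/39))*(-200)) - 42 = (-26353 + (-1/21 + 28/39)*(-200)) - 42 = (-26353 + (61/91)*(-200)) - 42 = (-26353 - 12200/91) - 42 = -2410323/91 - 42 = -2414145/91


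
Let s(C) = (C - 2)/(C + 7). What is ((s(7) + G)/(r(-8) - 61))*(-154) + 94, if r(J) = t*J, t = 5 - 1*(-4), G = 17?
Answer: 15175/133 ≈ 114.10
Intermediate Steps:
t = 9 (t = 5 + 4 = 9)
s(C) = (-2 + C)/(7 + C)
r(J) = 9*J
((s(7) + G)/(r(-8) - 61))*(-154) + 94 = (((-2 + 7)/(7 + 7) + 17)/(9*(-8) - 61))*(-154) + 94 = ((5/14 + 17)/(-72 - 61))*(-154) + 94 = (((1/14)*5 + 17)/(-133))*(-154) + 94 = ((5/14 + 17)*(-1/133))*(-154) + 94 = ((243/14)*(-1/133))*(-154) + 94 = -243/1862*(-154) + 94 = 2673/133 + 94 = 15175/133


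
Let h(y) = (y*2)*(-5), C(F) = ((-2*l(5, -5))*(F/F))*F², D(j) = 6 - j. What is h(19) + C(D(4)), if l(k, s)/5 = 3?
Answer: -310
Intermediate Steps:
l(k, s) = 15 (l(k, s) = 5*3 = 15)
C(F) = -30*F² (C(F) = ((-2*15)*(F/F))*F² = (-30*1)*F² = -30*F²)
h(y) = -10*y (h(y) = (2*y)*(-5) = -10*y)
h(19) + C(D(4)) = -10*19 - 30*(6 - 1*4)² = -190 - 30*(6 - 4)² = -190 - 30*2² = -190 - 30*4 = -190 - 120 = -310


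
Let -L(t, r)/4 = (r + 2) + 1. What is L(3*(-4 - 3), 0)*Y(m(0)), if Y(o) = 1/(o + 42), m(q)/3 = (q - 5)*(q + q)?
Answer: -2/7 ≈ -0.28571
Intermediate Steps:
L(t, r) = -12 - 4*r (L(t, r) = -4*((r + 2) + 1) = -4*((2 + r) + 1) = -4*(3 + r) = -12 - 4*r)
m(q) = 6*q*(-5 + q) (m(q) = 3*((q - 5)*(q + q)) = 3*((-5 + q)*(2*q)) = 3*(2*q*(-5 + q)) = 6*q*(-5 + q))
Y(o) = 1/(42 + o)
L(3*(-4 - 3), 0)*Y(m(0)) = (-12 - 4*0)/(42 + 6*0*(-5 + 0)) = (-12 + 0)/(42 + 6*0*(-5)) = -12/(42 + 0) = -12/42 = -12*1/42 = -2/7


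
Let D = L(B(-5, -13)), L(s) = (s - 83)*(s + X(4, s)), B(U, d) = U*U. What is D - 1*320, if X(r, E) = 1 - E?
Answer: -378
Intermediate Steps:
B(U, d) = U**2
L(s) = -83 + s (L(s) = (s - 83)*(s + (1 - s)) = (-83 + s)*1 = -83 + s)
D = -58 (D = -83 + (-5)**2 = -83 + 25 = -58)
D - 1*320 = -58 - 1*320 = -58 - 320 = -378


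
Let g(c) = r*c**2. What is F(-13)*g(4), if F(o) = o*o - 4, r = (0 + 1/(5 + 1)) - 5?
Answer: -12760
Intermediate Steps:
r = -29/6 (r = (0 + 1/6) - 5 = 1/6 - 5 = -29/6 ≈ -4.8333)
g(c) = -29*c**2/6
F(o) = -4 + o**2 (F(o) = o**2 - 4 = -4 + o**2)
F(-13)*g(4) = (-4 + (-13)**2)*(-29/6*4**2) = (-4 + 169)*(-29/6*16) = 165*(-232/3) = -12760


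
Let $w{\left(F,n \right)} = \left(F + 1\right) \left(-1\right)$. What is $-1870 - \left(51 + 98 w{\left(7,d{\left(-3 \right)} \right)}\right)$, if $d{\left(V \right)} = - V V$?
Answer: $-1137$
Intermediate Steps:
$d{\left(V \right)} = - V^{2}$
$w{\left(F,n \right)} = -1 - F$ ($w{\left(F,n \right)} = \left(1 + F\right) \left(-1\right) = -1 - F$)
$-1870 - \left(51 + 98 w{\left(7,d{\left(-3 \right)} \right)}\right) = -1870 - \left(51 + 98 \left(-1 - 7\right)\right) = -1870 - -733 = -1870 + \left(-51 + 784\right) = -1870 + 733 = -1137$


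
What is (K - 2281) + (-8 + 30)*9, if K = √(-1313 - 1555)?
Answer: -2083 + 2*I*√717 ≈ -2083.0 + 53.554*I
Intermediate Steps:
K = 2*I*√717 (K = √(-2868) = 2*I*√717 ≈ 53.554*I)
(K - 2281) + (-8 + 30)*9 = (2*I*√717 - 2281) + (-8 + 30)*9 = (-2281 + 2*I*√717) + 22*9 = (-2281 + 2*I*√717) + 198 = -2083 + 2*I*√717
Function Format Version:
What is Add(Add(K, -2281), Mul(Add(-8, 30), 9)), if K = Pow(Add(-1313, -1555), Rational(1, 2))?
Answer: Add(-2083, Mul(2, I, Pow(717, Rational(1, 2)))) ≈ Add(-2083.0, Mul(53.554, I))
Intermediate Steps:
K = Mul(2, I, Pow(717, Rational(1, 2))) (K = Pow(-2868, Rational(1, 2)) = Mul(2, I, Pow(717, Rational(1, 2))) ≈ Mul(53.554, I))
Add(Add(K, -2281), Mul(Add(-8, 30), 9)) = Add(Add(Mul(2, I, Pow(717, Rational(1, 2))), -2281), Mul(Add(-8, 30), 9)) = Add(Add(-2281, Mul(2, I, Pow(717, Rational(1, 2)))), Mul(22, 9)) = Add(Add(-2281, Mul(2, I, Pow(717, Rational(1, 2)))), 198) = Add(-2083, Mul(2, I, Pow(717, Rational(1, 2))))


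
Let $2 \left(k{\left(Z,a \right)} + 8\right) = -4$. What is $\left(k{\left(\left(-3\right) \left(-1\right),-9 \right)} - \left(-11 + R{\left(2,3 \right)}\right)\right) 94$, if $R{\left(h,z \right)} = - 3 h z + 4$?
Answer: $1410$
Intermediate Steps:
$k{\left(Z,a \right)} = -10$ ($k{\left(Z,a \right)} = -8 + \frac{1}{2} \left(-4\right) = -8 - 2 = -10$)
$R{\left(h,z \right)} = 4 - 3 h z$ ($R{\left(h,z \right)} = - 3 h z + 4 = 4 - 3 h z$)
$\left(k{\left(\left(-3\right) \left(-1\right),-9 \right)} - \left(-11 + R{\left(2,3 \right)}\right)\right) 94 = \left(-10 - \left(-7 - 6 \cdot 3\right)\right) 94 = \left(-10 + \left(11 - \left(4 - 18\right)\right)\right) 94 = \left(-10 + \left(11 - -14\right)\right) 94 = \left(-10 + \left(11 + 14\right)\right) 94 = \left(-10 + 25\right) 94 = 15 \cdot 94 = 1410$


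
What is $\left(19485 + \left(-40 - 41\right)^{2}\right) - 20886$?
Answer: $5160$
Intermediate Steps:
$\left(19485 + \left(-40 - 41\right)^{2}\right) - 20886 = \left(19485 + \left(-81\right)^{2}\right) - 20886 = \left(19485 + 6561\right) - 20886 = 26046 - 20886 = 5160$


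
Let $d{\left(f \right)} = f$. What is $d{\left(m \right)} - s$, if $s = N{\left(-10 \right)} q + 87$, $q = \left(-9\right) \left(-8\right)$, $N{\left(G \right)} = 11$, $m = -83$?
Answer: $-962$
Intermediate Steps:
$q = 72$
$s = 879$ ($s = 11 \cdot 72 + 87 = 792 + 87 = 879$)
$d{\left(m \right)} - s = -83 - 879 = -962$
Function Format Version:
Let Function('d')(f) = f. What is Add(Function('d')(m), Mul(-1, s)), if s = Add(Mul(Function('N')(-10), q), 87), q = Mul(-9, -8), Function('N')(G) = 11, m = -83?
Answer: -962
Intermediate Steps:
q = 72
s = 879 (s = Add(Mul(11, 72), 87) = Add(792, 87) = 879)
Add(Function('d')(m), Mul(-1, s)) = Add(-83, Mul(-1, 879)) = Add(-83, -879) = -962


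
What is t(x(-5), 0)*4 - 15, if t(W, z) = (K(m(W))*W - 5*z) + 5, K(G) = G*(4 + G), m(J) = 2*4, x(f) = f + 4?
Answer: -379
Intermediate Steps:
x(f) = 4 + f
m(J) = 8
t(W, z) = 5 - 5*z + 96*W (t(W, z) = ((8*(4 + 8))*W - 5*z) + 5 = ((8*12)*W - 5*z) + 5 = (96*W - 5*z) + 5 = (-5*z + 96*W) + 5 = 5 - 5*z + 96*W)
t(x(-5), 0)*4 - 15 = (5 - 5*0 + 96*(4 - 5))*4 - 15 = (5 + 0 + 96*(-1))*4 - 15 = (5 + 0 - 96)*4 - 15 = -91*4 - 15 = -364 - 15 = -379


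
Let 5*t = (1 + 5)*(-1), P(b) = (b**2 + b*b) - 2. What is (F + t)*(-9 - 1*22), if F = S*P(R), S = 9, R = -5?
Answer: -66774/5 ≈ -13355.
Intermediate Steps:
P(b) = -2 + 2*b**2 (P(b) = (b**2 + b**2) - 2 = 2*b**2 - 2 = -2 + 2*b**2)
t = -6/5 (t = ((1 + 5)*(-1))/5 = (6*(-1))/5 = (1/5)*(-6) = -6/5 ≈ -1.2000)
F = 432 (F = 9*(-2 + 2*(-5)**2) = 9*(-2 + 2*25) = 9*(-2 + 50) = 9*48 = 432)
(F + t)*(-9 - 1*22) = (432 - 6/5)*(-9 - 1*22) = 2154*(-9 - 22)/5 = (2154/5)*(-31) = -66774/5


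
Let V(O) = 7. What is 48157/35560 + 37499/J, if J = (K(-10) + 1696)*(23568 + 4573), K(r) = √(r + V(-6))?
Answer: 557192101241949/411202159961320 - 5357*I*√3/11563615297 ≈ 1.355 - 8.024e-7*I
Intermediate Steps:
K(r) = √(7 + r) (K(r) = √(r + 7) = √(7 + r))
J = 47727136 + 28141*I*√3 (J = (√(7 - 10) + 1696)*(23568 + 4573) = (√(-3) + 1696)*28141 = (I*√3 + 1696)*28141 = (1696 + I*√3)*28141 = 47727136 + 28141*I*√3 ≈ 4.7727e+7 + 48742.0*I)
48157/35560 + 37499/J = 48157/35560 + 37499/(47727136 + 28141*I*√3)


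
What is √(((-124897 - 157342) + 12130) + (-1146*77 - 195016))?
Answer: I*√553367 ≈ 743.89*I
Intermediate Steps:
√(((-124897 - 157342) + 12130) + (-1146*77 - 195016)) = √((-282239 + 12130) + (-88242 - 195016)) = √(-270109 - 283258) = √(-553367) = I*√553367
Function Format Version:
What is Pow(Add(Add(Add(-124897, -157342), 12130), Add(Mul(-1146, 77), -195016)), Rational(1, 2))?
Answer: Mul(I, Pow(553367, Rational(1, 2))) ≈ Mul(743.89, I)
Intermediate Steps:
Pow(Add(Add(Add(-124897, -157342), 12130), Add(Mul(-1146, 77), -195016)), Rational(1, 2)) = Pow(Add(Add(-282239, 12130), Add(-88242, -195016)), Rational(1, 2)) = Pow(Add(-270109, -283258), Rational(1, 2)) = Pow(-553367, Rational(1, 2)) = Mul(I, Pow(553367, Rational(1, 2)))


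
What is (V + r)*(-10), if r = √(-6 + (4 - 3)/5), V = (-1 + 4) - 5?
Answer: 20 - 2*I*√145 ≈ 20.0 - 24.083*I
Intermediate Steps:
V = -2 (V = 3 - 5 = -2)
r = I*√145/5 (r = √(-6 + 1*(⅕)) = √(-6 + ⅕) = √(-29/5) = I*√145/5 ≈ 2.4083*I)
(V + r)*(-10) = (-2 + I*√145/5)*(-10) = 20 - 2*I*√145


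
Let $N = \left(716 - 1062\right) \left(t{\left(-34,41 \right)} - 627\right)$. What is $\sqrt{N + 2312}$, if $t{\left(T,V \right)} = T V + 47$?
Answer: $2 \sqrt{171329} \approx 827.84$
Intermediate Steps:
$t{\left(T,V \right)} = 47 + T V$
$N = 683004$ ($N = \left(716 - 1062\right) \left(\left(47 - 1394\right) - 627\right) = - 346 \left(\left(47 - 1394\right) - 627\right) = - 346 \left(-1347 - 627\right) = \left(-346\right) \left(-1974\right) = 683004$)
$\sqrt{N + 2312} = \sqrt{683004 + 2312} = \sqrt{685316} = 2 \sqrt{171329}$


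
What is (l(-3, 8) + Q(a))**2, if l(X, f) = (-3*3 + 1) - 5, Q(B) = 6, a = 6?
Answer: 49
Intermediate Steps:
l(X, f) = -13 (l(X, f) = (-9 + 1) - 5 = -8 - 5 = -13)
(l(-3, 8) + Q(a))**2 = (-13 + 6)**2 = (-7)**2 = 49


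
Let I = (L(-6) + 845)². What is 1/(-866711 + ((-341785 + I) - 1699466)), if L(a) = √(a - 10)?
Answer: -2193953/4813475463809 - 6760*I/4813475463809 ≈ -4.5579e-7 - 1.4044e-9*I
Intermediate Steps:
L(a) = √(-10 + a)
I = (845 + 4*I)² (I = (√(-10 - 6) + 845)² = (√(-16) + 845)² = (4*I + 845)² = (845 + 4*I)² ≈ 7.1401e+5 + 6760.0*I)
1/(-866711 + ((-341785 + I) - 1699466)) = 1/(-866711 + ((-341785 + (714009 + 6760*I)) - 1699466)) = 1/(-866711 + ((372224 + 6760*I) - 1699466)) = 1/(-866711 + (-1327242 + 6760*I)) = 1/(-2193953 + 6760*I) = (-2193953 - 6760*I)/4813475463809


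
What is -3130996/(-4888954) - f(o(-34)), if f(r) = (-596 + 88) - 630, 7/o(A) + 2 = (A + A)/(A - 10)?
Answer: 2783380324/2444477 ≈ 1138.6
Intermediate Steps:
o(A) = 7/(-2 + 2*A/(-10 + A)) (o(A) = 7/(-2 + (A + A)/(A - 10)) = 7/(-2 + (2*A)/(-10 + A)) = 7/(-2 + 2*A/(-10 + A)))
f(r) = -1138 (f(r) = -508 - 630 = -1138)
-3130996/(-4888954) - f(o(-34)) = -3130996/(-4888954) - 1*(-1138) = -3130996*(-1/4888954) + 1138 = 1565498/2444477 + 1138 = 2783380324/2444477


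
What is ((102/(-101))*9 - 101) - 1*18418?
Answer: -1871337/101 ≈ -18528.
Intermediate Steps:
((102/(-101))*9 - 101) - 1*18418 = ((102*(-1/101))*9 - 101) - 18418 = (-102/101*9 - 101) - 18418 = (-918/101 - 101) - 18418 = -11119/101 - 18418 = -1871337/101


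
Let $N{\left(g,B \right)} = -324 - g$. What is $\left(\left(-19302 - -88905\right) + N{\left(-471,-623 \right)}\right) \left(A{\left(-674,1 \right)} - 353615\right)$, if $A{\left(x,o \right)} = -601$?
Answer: $-24706566000$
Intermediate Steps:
$\left(\left(-19302 - -88905\right) + N{\left(-471,-623 \right)}\right) \left(A{\left(-674,1 \right)} - 353615\right) = \left(\left(-19302 - -88905\right) - -147\right) \left(-601 - 353615\right) = \left(\left(-19302 + 88905\right) + \left(-324 + 471\right)\right) \left(-354216\right) = \left(69603 + 147\right) \left(-354216\right) = 69750 \left(-354216\right) = -24706566000$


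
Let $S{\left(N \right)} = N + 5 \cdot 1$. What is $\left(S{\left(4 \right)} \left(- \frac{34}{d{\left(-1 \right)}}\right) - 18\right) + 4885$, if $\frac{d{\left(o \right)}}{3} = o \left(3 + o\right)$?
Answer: $4918$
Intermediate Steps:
$S{\left(N \right)} = 5 + N$ ($S{\left(N \right)} = N + 5 = 5 + N$)
$d{\left(o \right)} = 3 o \left(3 + o\right)$
$\left(S{\left(4 \right)} \left(- \frac{34}{d{\left(-1 \right)}}\right) - 18\right) + 4885 = \left(\left(5 + 4\right) \left(- \frac{34}{3 \left(-1\right) \left(3 - 1\right)}\right) - 18\right) + 4885 = \left(9 \left(- \frac{34}{3 \left(-1\right) 2}\right) - 18\right) + 4885 = \left(9 \left(- \frac{34}{-6}\right) - 18\right) + 4885 = \left(9 \left(\left(-34\right) \left(- \frac{1}{6}\right)\right) - 18\right) + 4885 = \left(9 \cdot \frac{17}{3} - 18\right) + 4885 = \left(51 - 18\right) + 4885 = 33 + 4885 = 4918$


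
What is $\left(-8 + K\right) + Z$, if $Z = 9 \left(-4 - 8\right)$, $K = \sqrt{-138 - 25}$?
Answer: $-116 + i \sqrt{163} \approx -116.0 + 12.767 i$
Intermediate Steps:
$K = i \sqrt{163}$ ($K = \sqrt{-163} = i \sqrt{163} \approx 12.767 i$)
$Z = -108$ ($Z = 9 \left(-12\right) = -108$)
$\left(-8 + K\right) + Z = \left(-8 + i \sqrt{163}\right) - 108 = -116 + i \sqrt{163}$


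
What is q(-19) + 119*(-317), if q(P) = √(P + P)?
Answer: -37723 + I*√38 ≈ -37723.0 + 6.1644*I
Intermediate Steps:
q(P) = √2*√P (q(P) = √(2*P) = √2*√P)
q(-19) + 119*(-317) = √2*√(-19) + 119*(-317) = √2*(I*√19) - 37723 = I*√38 - 37723 = -37723 + I*√38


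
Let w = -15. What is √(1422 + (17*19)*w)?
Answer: I*√3423 ≈ 58.506*I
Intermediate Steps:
√(1422 + (17*19)*w) = √(1422 + (17*19)*(-15)) = √(1422 + 323*(-15)) = √(1422 - 4845) = √(-3423) = I*√3423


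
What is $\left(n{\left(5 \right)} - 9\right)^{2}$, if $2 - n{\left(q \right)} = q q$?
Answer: $1024$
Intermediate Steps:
$n{\left(q \right)} = 2 - q^{2}$ ($n{\left(q \right)} = 2 - q q = 2 - q^{2}$)
$\left(n{\left(5 \right)} - 9\right)^{2} = \left(\left(2 - 5^{2}\right) - 9\right)^{2} = \left(\left(2 - 25\right) - 9\right)^{2} = \left(-23 - 9\right)^{2} = \left(-32\right)^{2} = 1024$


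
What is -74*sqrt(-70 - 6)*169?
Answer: -25012*I*sqrt(19) ≈ -1.0902e+5*I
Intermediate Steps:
-74*sqrt(-70 - 6)*169 = -148*I*sqrt(19)*169 = -25012*I*sqrt(19)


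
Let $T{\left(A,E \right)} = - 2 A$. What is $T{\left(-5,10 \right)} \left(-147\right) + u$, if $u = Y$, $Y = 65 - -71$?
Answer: $-1334$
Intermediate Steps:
$Y = 136$ ($Y = 65 + 71 = 136$)
$u = 136$
$T{\left(-5,10 \right)} \left(-147\right) + u = \left(-2\right) \left(-5\right) \left(-147\right) + 136 = 10 \left(-147\right) + 136 = -1470 + 136 = -1334$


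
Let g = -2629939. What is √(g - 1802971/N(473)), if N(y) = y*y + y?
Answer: I*√132198329765479098/224202 ≈ 1621.7*I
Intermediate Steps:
N(y) = y + y² (N(y) = y² + y = y + y²)
√(g - 1802971/N(473)) = √(-2629939 - 1802971*1/(473*(1 + 473))) = √(-2629939 - 1802971/(473*474)) = √(-2629939 - 1802971/224202) = √(-589639386649/224202) = I*√132198329765479098/224202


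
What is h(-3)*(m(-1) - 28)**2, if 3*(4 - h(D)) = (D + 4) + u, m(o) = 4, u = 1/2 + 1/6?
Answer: 1984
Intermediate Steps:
u = 2/3 (u = 1*(1/2) + 1*(1/6) = 1/2 + 1/6 = 2/3 ≈ 0.66667)
h(D) = 22/9 - D/3 (h(D) = 4 - ((D + 4) + 2/3)/3 = 4 - ((4 + D) + 2/3)/3 = 4 - (14/3 + D)/3 = 4 + (-14/9 - D/3) = 22/9 - D/3)
h(-3)*(m(-1) - 28)**2 = (22/9 - 1/3*(-3))*(4 - 28)**2 = (22/9 + 1)*(-24)**2 = (31/9)*576 = 1984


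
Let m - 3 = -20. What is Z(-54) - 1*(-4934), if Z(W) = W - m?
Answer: 4897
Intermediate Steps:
m = -17 (m = 3 - 20 = -17)
Z(W) = 17 + W (Z(W) = W - 1*(-17) = W + 17 = 17 + W)
Z(-54) - 1*(-4934) = (17 - 54) - 1*(-4934) = -37 + 4934 = 4897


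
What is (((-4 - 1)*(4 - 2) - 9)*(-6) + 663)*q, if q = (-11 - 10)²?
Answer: 342657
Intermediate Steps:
q = 441 (q = (-21)² = 441)
(((-4 - 1)*(4 - 2) - 9)*(-6) + 663)*q = (((-4 - 1)*(4 - 2) - 9)*(-6) + 663)*441 = ((-5*2 - 9)*(-6) + 663)*441 = ((-10 - 9)*(-6) + 663)*441 = (-19*(-6) + 663)*441 = (114 + 663)*441 = 777*441 = 342657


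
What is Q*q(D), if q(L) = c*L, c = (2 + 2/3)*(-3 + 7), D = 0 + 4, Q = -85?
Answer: -10880/3 ≈ -3626.7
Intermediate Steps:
D = 4
c = 32/3 (c = (2 + 2*(⅓))*4 = (2 + ⅔)*4 = (8/3)*4 = 32/3 ≈ 10.667)
q(L) = 32*L/3
Q*q(D) = -2720*4/3 = -85*128/3 = -10880/3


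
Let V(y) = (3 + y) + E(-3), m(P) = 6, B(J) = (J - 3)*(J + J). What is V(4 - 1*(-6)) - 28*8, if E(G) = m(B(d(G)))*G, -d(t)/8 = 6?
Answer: -229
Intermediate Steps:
d(t) = -48 (d(t) = -8*6 = -48)
B(J) = 2*J*(-3 + J) (B(J) = (-3 + J)*(2*J) = 2*J*(-3 + J))
E(G) = 6*G
V(y) = -15 + y (V(y) = (3 + y) + 6*(-3) = (3 + y) - 18 = -15 + y)
V(4 - 1*(-6)) - 28*8 = (-15 + (4 - 1*(-6))) - 28*8 = (-15 + (4 + 6)) - 224 = (-15 + 10) - 224 = -5 - 224 = -229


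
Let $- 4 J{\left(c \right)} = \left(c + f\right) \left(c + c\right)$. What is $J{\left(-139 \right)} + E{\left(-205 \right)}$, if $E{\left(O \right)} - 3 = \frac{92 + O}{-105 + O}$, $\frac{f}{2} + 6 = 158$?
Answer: $\frac{1777984}{155} \approx 11471.0$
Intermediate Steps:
$f = 304$ ($f = -12 + 2 \cdot 158 = -12 + 316 = 304$)
$J{\left(c \right)} = - \frac{c \left(304 + c\right)}{2}$ ($J{\left(c \right)} = - \frac{\left(c + 304\right) \left(c + c\right)}{4} = - \frac{\left(304 + c\right) 2 c}{4} = - \frac{2 c \left(304 + c\right)}{4} = - \frac{c \left(304 + c\right)}{2}$)
$E{\left(O \right)} = 3 + \frac{92 + O}{-105 + O}$
$J{\left(-139 \right)} + E{\left(-205 \right)} = \left(- \frac{1}{2}\right) \left(-139\right) \left(304 - 139\right) + \frac{-223 + 4 \left(-205\right)}{-105 - 205} = \left(- \frac{1}{2}\right) \left(-139\right) 165 + \frac{-223 - 820}{-310} = \frac{22935}{2} - - \frac{1043}{310} = \frac{22935}{2} + \frac{1043}{310} = \frac{1777984}{155}$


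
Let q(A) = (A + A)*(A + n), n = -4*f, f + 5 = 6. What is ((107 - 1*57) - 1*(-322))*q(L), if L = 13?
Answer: 87048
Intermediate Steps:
f = 1 (f = -5 + 6 = 1)
n = -4 (n = -4*1 = -4)
q(A) = 2*A*(-4 + A) (q(A) = (A + A)*(A - 4) = (2*A)*(-4 + A) = 2*A*(-4 + A))
((107 - 1*57) - 1*(-322))*q(L) = ((107 - 1*57) - 1*(-322))*(2*13*(-4 + 13)) = ((107 - 57) + 322)*(2*13*9) = (50 + 322)*234 = 372*234 = 87048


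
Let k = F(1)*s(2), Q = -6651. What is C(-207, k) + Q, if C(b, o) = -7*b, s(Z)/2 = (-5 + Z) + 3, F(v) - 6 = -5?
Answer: -5202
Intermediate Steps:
F(v) = 1 (F(v) = 6 - 5 = 1)
s(Z) = -4 + 2*Z (s(Z) = 2*((-5 + Z) + 3) = 2*(-2 + Z) = -4 + 2*Z)
k = 0 (k = 1*(-4 + 2*2) = 1*(-4 + 4) = 1*0 = 0)
C(-207, k) + Q = -7*(-207) - 6651 = 1449 - 6651 = -5202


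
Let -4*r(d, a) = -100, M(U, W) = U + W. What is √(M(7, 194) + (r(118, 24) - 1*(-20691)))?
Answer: √20917 ≈ 144.63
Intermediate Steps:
r(d, a) = 25 (r(d, a) = -¼*(-100) = 25)
√(M(7, 194) + (r(118, 24) - 1*(-20691))) = √((7 + 194) + (25 - 1*(-20691))) = √(201 + (25 + 20691)) = √(201 + 20716) = √20917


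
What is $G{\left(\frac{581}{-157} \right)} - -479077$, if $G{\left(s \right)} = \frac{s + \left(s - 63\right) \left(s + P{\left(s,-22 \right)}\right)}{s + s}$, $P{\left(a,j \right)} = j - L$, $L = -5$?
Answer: $\frac{12480855805}{26062} \approx 4.7889 \cdot 10^{5}$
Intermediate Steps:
$P{\left(a,j \right)} = 5 + j$ ($P{\left(a,j \right)} = j - -5 = j + 5 = 5 + j$)
$G{\left(s \right)} = \frac{s + \left(-63 + s\right) \left(-17 + s\right)}{2 s}$ ($G{\left(s \right)} = \frac{s + \left(s - 63\right) \left(s + \left(5 - 22\right)\right)}{s + s} = \frac{s + \left(-63 + s\right) \left(s - 17\right)}{2 s} = \left(s + \left(-63 + s\right) \left(-17 + s\right)\right) \frac{1}{2 s} = \frac{s + \left(-63 + s\right) \left(-17 + s\right)}{2 s}$)
$G{\left(\frac{581}{-157} \right)} - -479077 = \frac{1071 + \frac{581}{-157} \left(-79 + \frac{581}{-157}\right)}{2 \frac{581}{-157}} - -479077 = \frac{1071 + 581 \left(- \frac{1}{157}\right) \left(-79 + 581 \left(- \frac{1}{157}\right)\right)}{2 \cdot 581 \left(- \frac{1}{157}\right)} + 479077 = \frac{1071 - \frac{581 \left(-79 - \frac{581}{157}\right)}{157}}{2 \left(- \frac{581}{157}\right)} + 479077 = \frac{1}{2} \left(- \frac{157}{581}\right) \left(1071 - - \frac{7543704}{24649}\right) + 479077 = \frac{1}{2} \left(- \frac{157}{581}\right) \left(1071 + \frac{7543704}{24649}\right) + 479077 = \frac{1}{2} \left(- \frac{157}{581}\right) \frac{33942783}{24649} + 479077 = - \frac{4848969}{26062} + 479077 = \frac{12480855805}{26062}$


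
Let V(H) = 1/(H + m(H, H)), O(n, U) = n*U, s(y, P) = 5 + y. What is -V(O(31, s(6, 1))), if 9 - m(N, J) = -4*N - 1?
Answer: -1/1715 ≈ -0.00058309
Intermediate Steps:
m(N, J) = 10 + 4*N (m(N, J) = 9 - (-4*N - 1) = 9 - (-1 - 4*N) = 9 + (1 + 4*N) = 10 + 4*N)
O(n, U) = U*n
V(H) = 1/(10 + 5*H) (V(H) = 1/(H + (10 + 4*H)) = 1/(10 + 5*H))
-V(O(31, s(6, 1))) = -1/(5*(2 + (5 + 6)*31)) = -1/(5*(2 + 11*31)) = -1/(5*(2 + 341)) = -1/(5*343) = -1*1/1715 = -1/1715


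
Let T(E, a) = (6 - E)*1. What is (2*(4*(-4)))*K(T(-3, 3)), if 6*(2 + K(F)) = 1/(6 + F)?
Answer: 2864/45 ≈ 63.644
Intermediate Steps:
T(E, a) = 6 - E
K(F) = -2 + 1/(6*(6 + F))
(2*(4*(-4)))*K(T(-3, 3)) = (2*(4*(-4)))*((-71 - 12*(6 - 1*(-3)))/(6*(6 + (6 - 1*(-3))))) = (2*(-16))*((-71 - 12*(6 + 3))/(6*(6 + (6 + 3)))) = -16*(-71 - 12*9)/(3*(6 + 9)) = -16*(-71 - 108)/(3*15) = -16*(-179)/(3*15) = -32*(-179/90) = 2864/45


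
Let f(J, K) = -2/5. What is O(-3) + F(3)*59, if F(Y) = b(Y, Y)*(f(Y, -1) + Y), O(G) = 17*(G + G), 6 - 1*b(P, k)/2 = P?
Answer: 4092/5 ≈ 818.40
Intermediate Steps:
b(P, k) = 12 - 2*P
f(J, K) = -2/5 (f(J, K) = -2*1/5 = -2/5)
O(G) = 34*G (O(G) = 17*(2*G) = 34*G)
F(Y) = (12 - 2*Y)*(-2/5 + Y)
O(-3) + F(3)*59 = 34*(-3) + (-24/5 - 2*3**2 + (64/5)*3)*59 = -102 + (-24/5 - 2*9 + 192/5)*59 = -102 + (-24/5 - 18 + 192/5)*59 = -102 + (78/5)*59 = -102 + 4602/5 = 4092/5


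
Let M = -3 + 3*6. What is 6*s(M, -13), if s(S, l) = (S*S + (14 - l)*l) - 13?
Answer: -834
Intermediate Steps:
M = 15 (M = -3 + 18 = 15)
s(S, l) = -13 + S² + l*(14 - l) (s(S, l) = (S² + l*(14 - l)) - 13 = -13 + S² + l*(14 - l))
6*s(M, -13) = 6*(-13 + 15² - 1*(-13)² + 14*(-13)) = 6*(-13 + 225 - 1*169 - 182) = 6*(-13 + 225 - 169 - 182) = 6*(-139) = -834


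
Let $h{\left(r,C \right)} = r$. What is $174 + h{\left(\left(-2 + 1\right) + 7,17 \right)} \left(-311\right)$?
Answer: $-1692$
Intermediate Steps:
$174 + h{\left(\left(-2 + 1\right) + 7,17 \right)} \left(-311\right) = 174 + \left(\left(-2 + 1\right) + 7\right) \left(-311\right) = 174 + \left(-1 + 7\right) \left(-311\right) = 174 + 6 \left(-311\right) = 174 - 1866 = -1692$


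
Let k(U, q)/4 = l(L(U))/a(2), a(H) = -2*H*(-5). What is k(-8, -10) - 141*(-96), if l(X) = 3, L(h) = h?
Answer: 67683/5 ≈ 13537.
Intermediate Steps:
a(H) = 10*H
k(U, q) = ⅗ (k(U, q) = 4*(3/((10*2))) = 4*(3/20) = ⅗)
k(-8, -10) - 141*(-96) = ⅗ - 141*(-96) = ⅗ + 13536 = 67683/5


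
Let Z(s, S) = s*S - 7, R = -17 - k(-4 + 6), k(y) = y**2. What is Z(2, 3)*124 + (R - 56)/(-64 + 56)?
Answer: -915/8 ≈ -114.38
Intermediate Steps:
R = -21 (R = -17 - (-4 + 6)**2 = -17 - 1*2**2 = -17 - 1*4 = -17 - 4 = -21)
Z(s, S) = -7 + S*s (Z(s, S) = S*s - 7 = -7 + S*s)
Z(2, 3)*124 + (R - 56)/(-64 + 56) = (-7 + 3*2)*124 + (-21 - 56)/(-64 + 56) = (-7 + 6)*124 - 77/(-8) = -1*124 - 77*(-1/8) = -124 + 77/8 = -915/8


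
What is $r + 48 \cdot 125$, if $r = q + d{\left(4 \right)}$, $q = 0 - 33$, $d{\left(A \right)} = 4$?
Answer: $5971$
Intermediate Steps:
$q = -33$ ($q = 0 - 33 = -33$)
$r = -29$ ($r = -33 + 4 = -29$)
$r + 48 \cdot 125 = -29 + 48 \cdot 125 = -29 + 6000 = 5971$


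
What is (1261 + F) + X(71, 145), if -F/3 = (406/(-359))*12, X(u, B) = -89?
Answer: 435364/359 ≈ 1212.7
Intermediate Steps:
F = 14616/359 (F = -3*406/(-359)*12 = -3*406*(-1/359)*12 = -(-1218)*12/359 = -3*(-4872/359) = 14616/359 ≈ 40.713)
(1261 + F) + X(71, 145) = (1261 + 14616/359) - 89 = 467315/359 - 89 = 435364/359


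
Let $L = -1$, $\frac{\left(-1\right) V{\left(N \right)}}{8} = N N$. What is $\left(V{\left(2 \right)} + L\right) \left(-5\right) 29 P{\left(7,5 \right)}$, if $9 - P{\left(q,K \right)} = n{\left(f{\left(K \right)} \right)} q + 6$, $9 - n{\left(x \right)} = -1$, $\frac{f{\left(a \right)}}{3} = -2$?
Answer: $-320595$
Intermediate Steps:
$V{\left(N \right)} = - 8 N^{2}$ ($V{\left(N \right)} = - 8 N N = - 8 N^{2}$)
$f{\left(a \right)} = -6$ ($f{\left(a \right)} = 3 \left(-2\right) = -6$)
$n{\left(x \right)} = 10$ ($n{\left(x \right)} = 9 - -1 = 9 + 1 = 10$)
$P{\left(q,K \right)} = 3 - 10 q$ ($P{\left(q,K \right)} = 9 - \left(10 q + 6\right) = 9 - \left(6 + 10 q\right) = 3 - 10 q$)
$\left(V{\left(2 \right)} + L\right) \left(-5\right) 29 P{\left(7,5 \right)} = \left(- 8 \cdot 2^{2} - 1\right) \left(-5\right) 29 \left(3 - 70\right) = \left(\left(-8\right) 4 - 1\right) \left(-5\right) 29 \left(3 - 70\right) = \left(-32 - 1\right) \left(-5\right) 29 \left(-67\right) = \left(-33\right) \left(-5\right) 29 \left(-67\right) = 165 \cdot 29 \left(-67\right) = 4785 \left(-67\right) = -320595$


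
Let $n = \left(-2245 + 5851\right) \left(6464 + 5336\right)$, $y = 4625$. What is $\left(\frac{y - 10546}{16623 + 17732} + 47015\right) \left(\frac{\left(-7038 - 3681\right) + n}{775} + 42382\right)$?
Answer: $\frac{121763256930410924}{26625125} \approx 4.5732 \cdot 10^{9}$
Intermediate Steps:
$n = 42550800$ ($n = 3606 \cdot 11800 = 42550800$)
$\left(\frac{y - 10546}{16623 + 17732} + 47015\right) \left(\frac{\left(-7038 - 3681\right) + n}{775} + 42382\right) = \left(\frac{4625 - 10546}{16623 + 17732} + 47015\right) \left(\frac{\left(-7038 - 3681\right) + 42550800}{775} + 42382\right) = \left(- \frac{5921}{34355} + 47015\right) \left(\left(-10719 + 42550800\right) \frac{1}{775} + 42382\right) = \left(\left(-5921\right) \frac{1}{34355} + 47015\right) \left(42540081 \cdot \frac{1}{775} + 42382\right) = \left(- \frac{5921}{34355} + 47015\right) \left(\frac{42540081}{775} + 42382\right) = \frac{1615194404}{34355} \cdot \frac{75386131}{775} = \frac{121763256930410924}{26625125}$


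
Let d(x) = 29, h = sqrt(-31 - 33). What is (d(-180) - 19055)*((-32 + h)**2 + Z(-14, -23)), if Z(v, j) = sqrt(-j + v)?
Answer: -18322038 + 9741312*I ≈ -1.8322e+7 + 9.7413e+6*I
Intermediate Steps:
Z(v, j) = sqrt(v - j)
h = 8*I (h = sqrt(-64) = 8*I ≈ 8.0*I)
(d(-180) - 19055)*((-32 + h)**2 + Z(-14, -23)) = (29 - 19055)*((-32 + 8*I)**2 + sqrt(-14 - 1*(-23))) = -19026*((-32 + 8*I)**2 + sqrt(-14 + 23)) = -19026*((-32 + 8*I)**2 + sqrt(9)) = -19026*((-32 + 8*I)**2 + 3) = -19026*(3 + (-32 + 8*I)**2) = -57078 - 19026*(-32 + 8*I)**2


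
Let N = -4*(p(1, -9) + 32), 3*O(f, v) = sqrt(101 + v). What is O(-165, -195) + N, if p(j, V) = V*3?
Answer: -20 + I*sqrt(94)/3 ≈ -20.0 + 3.2318*I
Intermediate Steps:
p(j, V) = 3*V
O(f, v) = sqrt(101 + v)/3
N = -20 (N = -4*(3*(-9) + 32) = -4*(-27 + 32) = -4*5 = -20)
O(-165, -195) + N = sqrt(101 - 195)/3 - 20 = sqrt(-94)/3 - 20 = (I*sqrt(94))/3 - 20 = I*sqrt(94)/3 - 20 = -20 + I*sqrt(94)/3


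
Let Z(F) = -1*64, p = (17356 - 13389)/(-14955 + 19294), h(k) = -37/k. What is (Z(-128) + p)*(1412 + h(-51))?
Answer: -6573966907/73763 ≈ -89123.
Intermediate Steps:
p = 3967/4339 ≈ 0.91427
Z(F) = -64
(Z(-128) + p)*(1412 + h(-51)) = (-64 + 3967/4339)*(1412 - 37/(-51)) = -273729*(1412 - 37*(-1/51))/4339 = -273729*(1412 + 37/51)/4339 = -273729/4339*72049/51 = -6573966907/73763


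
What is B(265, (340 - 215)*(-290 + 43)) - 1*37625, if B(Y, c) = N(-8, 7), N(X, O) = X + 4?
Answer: -37629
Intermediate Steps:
N(X, O) = 4 + X
B(Y, c) = -4 (B(Y, c) = 4 - 8 = -4)
B(265, (340 - 215)*(-290 + 43)) - 1*37625 = -4 - 1*37625 = -4 - 37625 = -37629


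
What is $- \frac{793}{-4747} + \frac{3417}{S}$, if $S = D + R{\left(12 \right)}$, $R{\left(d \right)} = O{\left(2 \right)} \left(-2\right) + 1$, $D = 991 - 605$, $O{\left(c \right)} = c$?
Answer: $\frac{16524218}{1818101} \approx 9.0887$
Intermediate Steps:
$D = 386$
$R{\left(d \right)} = -3$ ($R{\left(d \right)} = 2 \left(-2\right) + 1 = -4 + 1 = -3$)
$S = 383$ ($S = 386 - 3 = 383$)
$- \frac{793}{-4747} + \frac{3417}{S} = - \frac{793}{-4747} + \frac{3417}{383} = \left(-793\right) \left(- \frac{1}{4747}\right) + 3417 \cdot \frac{1}{383} = \frac{793}{4747} + \frac{3417}{383} = \frac{16524218}{1818101}$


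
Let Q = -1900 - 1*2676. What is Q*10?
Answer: -45760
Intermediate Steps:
Q = -4576 (Q = -1900 - 2676 = -4576)
Q*10 = -4576*10 = -45760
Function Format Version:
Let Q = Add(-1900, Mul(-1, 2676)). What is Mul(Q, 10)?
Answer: -45760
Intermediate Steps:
Q = -4576 (Q = Add(-1900, -2676) = -4576)
Mul(Q, 10) = Mul(-4576, 10) = -45760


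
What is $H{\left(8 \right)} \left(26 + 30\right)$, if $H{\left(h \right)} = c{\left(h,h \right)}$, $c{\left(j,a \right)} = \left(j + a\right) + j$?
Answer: $1344$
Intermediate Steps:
$c{\left(j,a \right)} = a + 2 j$ ($c{\left(j,a \right)} = \left(a + j\right) + j = a + 2 j$)
$H{\left(h \right)} = 3 h$ ($H{\left(h \right)} = h + 2 h = 3 h$)
$H{\left(8 \right)} \left(26 + 30\right) = 3 \cdot 8 \left(26 + 30\right) = 24 \cdot 56 = 1344$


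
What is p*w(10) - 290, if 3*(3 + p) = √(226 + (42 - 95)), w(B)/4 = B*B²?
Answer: -12290 + 4000*√173/3 ≈ 5247.3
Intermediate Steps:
w(B) = 4*B³ (w(B) = 4*(B*B²) = 4*B³)
p = -3 + √173/3 (p = -3 + √(226 + (42 - 95))/3 = -3 + √(226 - 53)/3 = -3 + √173/3 ≈ 1.3843)
p*w(10) - 290 = (-3 + √173/3)*(4*10³) - 290 = (-3 + √173/3)*(4*1000) - 290 = (-3 + √173/3)*4000 - 290 = (-12000 + 4000*√173/3) - 290 = -12290 + 4000*√173/3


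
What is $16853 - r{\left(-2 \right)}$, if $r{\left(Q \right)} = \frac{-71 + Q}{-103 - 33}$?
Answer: $\frac{2291935}{136} \approx 16852.0$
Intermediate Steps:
$r{\left(Q \right)} = \frac{71}{136} - \frac{Q}{136}$ ($r{\left(Q \right)} = \frac{-71 + Q}{-136} = \left(-71 + Q\right) \left(- \frac{1}{136}\right) = \frac{71}{136} - \frac{Q}{136}$)
$16853 - r{\left(-2 \right)} = 16853 - \left(\frac{71}{136} - - \frac{1}{68}\right) = 16853 - \left(\frac{71}{136} + \frac{1}{68}\right) = 16853 - \frac{73}{136} = \frac{2291935}{136}$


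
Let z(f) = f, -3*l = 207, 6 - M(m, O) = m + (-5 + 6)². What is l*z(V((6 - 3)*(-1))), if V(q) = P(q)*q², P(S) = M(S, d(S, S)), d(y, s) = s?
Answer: -4968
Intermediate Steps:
M(m, O) = 5 - m (M(m, O) = 6 - (m + (-5 + 6)²) = 6 - (m + 1²) = 6 - (m + 1) = 6 - (1 + m) = 6 + (-1 - m) = 5 - m)
P(S) = 5 - S
l = -69 (l = -⅓*207 = -69)
V(q) = q²*(5 - q) (V(q) = (5 - q)*q² = q²*(5 - q))
l*z(V((6 - 3)*(-1))) = -69*((6 - 3)*(-1))²*(5 - (6 - 3)*(-1)) = -69*(3*(-1))²*(5 - 3*(-1)) = -69*(-3)²*(5 - 1*(-3)) = -621*(5 + 3) = -621*8 = -69*72 = -4968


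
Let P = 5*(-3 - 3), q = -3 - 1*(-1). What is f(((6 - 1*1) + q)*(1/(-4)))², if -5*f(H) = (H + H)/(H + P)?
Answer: 4/42025 ≈ 9.5181e-5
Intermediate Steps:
q = -2 (q = -3 + 1 = -2)
P = -30 (P = 5*(-6) = -30)
f(H) = -2*H/(5*(-30 + H)) (f(H) = -(H + H)/(5*(H - 30)) = -2*H/(5*(-30 + H)))
f(((6 - 1*1) + q)*(1/(-4)))² = (-2*((6 - 1*1) - 2)*(1/(-4))/(-150 + 5*(((6 - 1*1) - 2)*(1/(-4)))))² = (-2*((6 - 1) - 2)*(1*(-¼))/(-150 + 5*(((6 - 1) - 2)*(1*(-¼)))))² = (-2*(5 - 2)*(-¼)/(-150 + 5*((5 - 2)*(-¼))))² = (-2*3*(-¼)/(-150 + 5*(3*(-¼))))² = (-2*(-¾)/(-150 + 5*(-¾)))² = (-2*(-¾)/(-150 - 15/4))² = (-2*(-¾)/(-615/4))² = (-2*(-¾)*(-4/615))² = (-2/205)² = 4/42025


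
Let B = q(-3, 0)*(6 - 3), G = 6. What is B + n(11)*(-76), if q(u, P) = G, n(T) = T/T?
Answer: -58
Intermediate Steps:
n(T) = 1
q(u, P) = 6
B = 18 (B = 6*(6 - 3) = 6*3 = 18)
B + n(11)*(-76) = 18 + 1*(-76) = 18 - 76 = -58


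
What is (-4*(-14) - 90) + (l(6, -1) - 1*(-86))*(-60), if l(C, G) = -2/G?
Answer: -5314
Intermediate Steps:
(-4*(-14) - 90) + (l(6, -1) - 1*(-86))*(-60) = (-4*(-14) - 90) + (-2/(-1) - 1*(-86))*(-60) = (56 - 90) + (-2*(-1) + 86)*(-60) = -34 + (2 + 86)*(-60) = -34 + 88*(-60) = -34 - 5280 = -5314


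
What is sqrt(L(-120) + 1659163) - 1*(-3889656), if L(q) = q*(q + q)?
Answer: 3889656 + sqrt(1687963) ≈ 3.8910e+6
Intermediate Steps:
L(q) = 2*q**2 (L(q) = q*(2*q) = 2*q**2)
sqrt(L(-120) + 1659163) - 1*(-3889656) = sqrt(2*(-120)**2 + 1659163) - 1*(-3889656) = sqrt(2*14400 + 1659163) + 3889656 = sqrt(28800 + 1659163) + 3889656 = sqrt(1687963) + 3889656 = 3889656 + sqrt(1687963)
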